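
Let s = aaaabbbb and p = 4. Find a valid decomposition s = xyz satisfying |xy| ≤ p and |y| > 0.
x = '', y = 'a', z = 'aaabbbb'

For s = aaaabbbb and p = 4, one valid decomposition is:
- x = '' (length 0)
- y = 'a' (length 1)
- z = 'aaabbbb' (length 7)

Verification:
- xyz = '' + 'a' + 'aaabbbb' = aaaabbbb ✓
- |xy| = 1 ≤ 4 ✓
- |y| = 1 > 0 ✓

All pumping lemma constraints are satisfied.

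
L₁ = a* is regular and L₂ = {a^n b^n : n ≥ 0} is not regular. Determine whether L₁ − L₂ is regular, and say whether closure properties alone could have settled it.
Yes — L₁ − L₂ is regular.

The only string of a* that lies in {a^n b^n} is ε, so L₁ − L₂ = a* − {ε} = a⁺ = aa*, which is regular.

Note that the bare facts "L₁ regular, L₂ non-regular" do not settle the question by themselves: the closure of regular languages under ∪, ∩, complement and difference applies only when BOTH operands are regular. With a non-regular operand the result can come out regular or non-regular depending on the specific languages, so one has to work out L₁ − L₂ for this particular pair, as above.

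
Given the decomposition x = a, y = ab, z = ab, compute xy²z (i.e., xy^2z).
aababab

Given x = 'a', y = 'ab', z = 'ab' and i = 2:

xy^2z = x + y·y·...·y (2 times) + z
       = 'a' + 'ab'^2 + 'ab'
       = 'a' + 'abab' + 'ab'
       = 'aababab'

The pumped string is 'aababab' with length 7.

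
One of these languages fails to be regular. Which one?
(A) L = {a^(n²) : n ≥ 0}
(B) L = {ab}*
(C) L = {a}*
(A) {a^(n²) : n ≥ 0}

(A) L = {a^(n²) : n ≥ 0} is NOT regular.

The pumping lemma can be used to prove this:
After pumping, length is no longer a perfect square

The other languages are regular because they can be recognized by finite automata.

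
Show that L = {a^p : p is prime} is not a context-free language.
Assume for contradiction that L is context-free, and let p ≥ 1 be the pumping length given by the pumping lemma for CFLs.
Choose a prime q with q ≥ p and let s = a^q. Then s ∈ L and |s| = q ≥ p.
By the CFL pumping lemma, s = uvxyz for some u, v, x, y, z with |vxy| ≤ p, |vy| ≥ 1, and uv^i xy^i z ∈ L for every i ≥ 0.
All symbols are a's, so only lengths matter: let k = |vy|, with 1 ≤ k ≤ p. Then |uv^i xy^i z| = q + (i − 1)k.

Take i = q + 1: the length is q + qk = q(k + 1).
Both factors satisfy q ≥ 2 and k + 1 ≥ 2, so q(k + 1) is composite and uv^(q+1) xy^(q+1) z ∉ L.

This contradicts the CFL pumping lemma, which requires uv^i xy^i z ∈ L for all i ≥ 0.
Hence L = {a^p : p is prime} is not context-free. ∎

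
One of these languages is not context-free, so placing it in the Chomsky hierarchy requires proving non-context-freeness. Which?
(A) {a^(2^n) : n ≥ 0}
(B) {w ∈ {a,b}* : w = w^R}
(A) {a^(2^n) : n ≥ 0}

(A) {a^(2^n) : n ≥ 0} requires the CFL pumping lemma.

- {w ∈ {a,b}* : w = w^R} is context-free (but not regular)
  • Can be shown non-regular with the regular pumping lemma
  • After pumping, the string is no longer symmetric

- {a^(2^n) : n ≥ 0} is NOT context-free
  • Requires the CFL pumping lemma to prove
  • Gaps between powers of 2 grow exponentially

The CFL pumping lemma is "stronger" in that it can prove non-membership
in the larger class of context-free languages.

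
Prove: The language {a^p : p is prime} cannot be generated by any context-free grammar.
Assume for contradiction that L is context-free, and let p ≥ 1 be the pumping length given by the pumping lemma for CFLs.
Choose a prime q with q ≥ p and let s = a^q. Then s ∈ L and |s| = q ≥ p.
By the CFL pumping lemma, s = uvxyz for some u, v, x, y, z with |vxy| ≤ p, |vy| ≥ 1, and uv^i xy^i z ∈ L for every i ≥ 0.
All symbols are a's, so only lengths matter: let k = |vy|, with 1 ≤ k ≤ p. Then |uv^i xy^i z| = q + (i − 1)k.

Take i = q + 1: the length is q + qk = q(k + 1).
Both factors satisfy q ≥ 2 and k + 1 ≥ 2, so q(k + 1) is composite and uv^(q+1) xy^(q+1) z ∉ L.

This contradicts the CFL pumping lemma, which requires uv^i xy^i z ∈ L for all i ≥ 0.
Hence L = {a^p : p is prime} is not context-free. ∎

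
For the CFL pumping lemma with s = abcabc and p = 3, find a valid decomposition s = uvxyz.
u='ab', v='c', x='a', y='b', z='c'

For s = abcabc with pumping length p = 3:

One valid decomposition:
- u = 'ab'
- v = 'c'
- x = 'a'
- y = 'b'
- z = 'c'

Verification:
- uvxyz = 'ab' + 'c' + 'a' + 'b' + 'c' = abcabc ✓
- |vxy| = |'cab'| = 3 ≤ 3 ✓
- |vy| = |'cb'| = 2 > 0 ✓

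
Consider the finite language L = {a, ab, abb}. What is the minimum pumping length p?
p = 4

For a finite language L, the pumping lemma holds vacuously if p > max|s| for s ∈ L.

The longest string in L = {a, ab, abb} has length 3.
If p = 4, then no string s ∈ L has |s| ≥ p, so the condition is vacuously true.

The minimum pumping length is p = 4.

Why no smaller p works: for any p ≤ 3, the longest string s ∈ L has |s| = 3 ≥ p, so it would
have to be pumpable; but pumping up (i = 2, 3, ...) produces ever longer strings, which cannot all lie in the
finite language L. So the pumping property fails for every p ≤ 3.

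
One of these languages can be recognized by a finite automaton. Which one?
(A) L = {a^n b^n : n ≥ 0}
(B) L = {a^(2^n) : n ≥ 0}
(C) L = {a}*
(C) {a}*

(C) L = {a}* is regular.

This can be recognized by a finite automaton (DFA/NFA).
Regular expressions like {a}* define regular languages.

The other choices are not regular:
- {a^n b^n : n ≥ 0}: After pumping, the number of a's and b's become unequal
- {a^(2^n) : n ≥ 0}: After pumping, length is no longer a power of 2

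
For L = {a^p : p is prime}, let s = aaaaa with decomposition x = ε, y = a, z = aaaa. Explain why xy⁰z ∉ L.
xy⁰z = aaaa ∉ L

Pumping with i = 0 replaces y = a by y⁰ = ε:
- Original: s = xyz = aaaaa; aaaaa has length 5, which is prime, so it is in L
- Pumped: xy⁰z = ε · ε · aaaa = aaaa
- aaaa has length 4 = 2 × 2, which is not prime, so it is not in L

The pumping lemma would require xy⁰z ∈ L, so this decomposition yields a contradiction.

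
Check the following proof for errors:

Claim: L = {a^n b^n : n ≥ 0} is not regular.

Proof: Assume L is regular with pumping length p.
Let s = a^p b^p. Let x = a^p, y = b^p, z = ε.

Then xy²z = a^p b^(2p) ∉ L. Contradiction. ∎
The proof is INCORRECT.

Error: The decomposition violates |xy| ≤ p.
With x = a^p and y = b^p, we have |xy| = 2p > p.
The pumping lemma requires |xy| ≤ p, so y must be within the first p characters.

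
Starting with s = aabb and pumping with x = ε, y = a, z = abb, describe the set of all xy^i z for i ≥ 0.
{xy^i z : i ≥ 0} = {a^(i+1) b^2 : i ≥ 0} = {abb, aabb, aaabb, ...}

With x = ε, y = a, z = abb: Starting with aabb and pumping the first 'a' (z = abb keeps the second 'a'), we get strings with i+1 a's followed by 2 b's for i = 0, 1, 2, ...; note bb is not produced because z always contributes one a.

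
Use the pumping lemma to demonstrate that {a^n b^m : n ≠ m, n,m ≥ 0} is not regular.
Assume for contradiction that L is regular, and let p ≥ 1 be the pumping length given by the pumping lemma.
Choose s = a^p b^(p + p!). Then s ∈ L because p ≠ p + p! (as p! ≥ 1), and |s| ≥ p.
By the pumping lemma, s = xyz for some x, y, z with |xy| ≤ p, |y| ≥ 1, and xy^i z ∈ L for every i ≥ 0.
Since |xy| ≤ p and the first p symbols of s are all a's, y = a^k for some k with 1 ≤ k ≤ p.
For every i ≥ 0, xy^i z = a^(p + (i − 1)k) b^(p + p!).

Because 1 ≤ k ≤ p, k divides p!. Let t = p!/k (a positive integer) and take i = t + 1.
Then the number of a's is p + tk = p + p!, which equals the number of b's.
So xy^(t+1) z = a^(p + p!) b^(p + p!) has equally many a's and b's and is NOT in L.

This contradicts the pumping lemma, which requires xy^i z ∈ L for all i ≥ 0.
Hence L = {a^n b^m : n ≠ m, n,m ≥ 0} is not regular. ∎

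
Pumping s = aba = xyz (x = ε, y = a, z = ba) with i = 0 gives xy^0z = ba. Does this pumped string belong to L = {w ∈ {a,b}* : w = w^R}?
No

xy⁰z = ε · ε · ba = ba.
ba reversed is ab ≠ ba, so it is not a palindrome and is not in L.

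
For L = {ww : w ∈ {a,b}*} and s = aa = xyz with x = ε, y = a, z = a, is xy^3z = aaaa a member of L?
Yes

xy³z = ε · aaa · a = aaaa.
aaaa splits into halves aa · aa, which are equal, so it is in L (w = aa).
(A single pumped string landing in L is not a contradiction by itself; a non-regularity proof needs some i for which xy^i z ∉ L, for every admissible decomposition.)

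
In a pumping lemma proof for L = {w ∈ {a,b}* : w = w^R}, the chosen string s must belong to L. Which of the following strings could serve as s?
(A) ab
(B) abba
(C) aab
(B) abba

The pumping lemma is applied to a string s that lies in L, so first check membership of each option:
- (A) ab reversed is ba ≠ ab, so it is not a palindrome and is not in L ✗
- (B) abba reversed is abba, the same string, so it is a palindrome and is in L ✓
- (C) aab reversed is baa ≠ aab, so it is not a palindrome and is not in L ✗

Only (B) abba is in L, so it is the only candidate that could play the role of s.
(In a complete proof one picks s in terms of the pumping length p so that |s| ≥ p is guaranteed; a fixed string like abba illustrates the shape of such an s.)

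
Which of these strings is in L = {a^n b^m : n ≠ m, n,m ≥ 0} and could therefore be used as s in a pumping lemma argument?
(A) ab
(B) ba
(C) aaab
(C) aaab

The pumping lemma is applied to a string s that lies in L, so first check membership of each option:
- (A) ab = a^1 b^1 has n = m = 1, so it is not in L ✗
- (B) ba has an a after a b, so it is not of the form a^n b^m and is not in L ✗
- (C) aaab = a^3 b^1 with 3 ≠ 1, so it is in L ✓

Only (C) aaab is in L, so it is the only candidate that could play the role of s.
(In a complete proof one picks s in terms of the pumping length p so that |s| ≥ p is guaranteed; a fixed string like aaab illustrates the shape of such an s.)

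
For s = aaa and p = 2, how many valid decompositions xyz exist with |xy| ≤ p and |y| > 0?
3

For s = 'aaa' with pumping length p = 2:

Constraints: |xy| ≤ 2, |y| > 0

Valid decompositions (|xy| ≤ p, |y| ≥ 1):
  • x='', y='a', z='aa'
  • x='a', y='a', z='a'
  • x='', y='aa', z='a'

Total count: 3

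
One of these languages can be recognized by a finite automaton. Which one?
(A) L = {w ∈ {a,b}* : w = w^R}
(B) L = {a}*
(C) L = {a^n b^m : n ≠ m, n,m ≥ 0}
(B) {a}*

(B) L = {a}* is regular.

This can be recognized by a finite automaton (DFA/NFA).
Regular expressions like {a}* define regular languages.

The other choices are not regular:
- {a^n b^m : n ≠ m, n,m ≥ 0}: After pumping a's, we can make n = m
- {w ∈ {a,b}* : w = w^R}: After pumping, the string is no longer symmetric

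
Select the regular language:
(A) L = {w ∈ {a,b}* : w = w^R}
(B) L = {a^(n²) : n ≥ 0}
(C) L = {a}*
(C) {a}*

(C) L = {a}* is regular.

This can be recognized by a finite automaton (DFA/NFA).
Regular expressions like {a}* define regular languages.

The other choices are not regular:
- {a^(n²) : n ≥ 0}: After pumping, length is no longer a perfect square
- {w ∈ {a,b}* : w = w^R}: After pumping, the string is no longer symmetric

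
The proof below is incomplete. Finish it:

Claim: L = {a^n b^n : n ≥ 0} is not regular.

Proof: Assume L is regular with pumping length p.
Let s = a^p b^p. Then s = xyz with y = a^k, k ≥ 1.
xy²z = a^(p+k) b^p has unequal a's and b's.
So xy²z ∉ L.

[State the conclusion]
This contradicts the pumping lemma for regular languages,
which guarantees xy^i z ∈ L for all i ≥ 0.

Since our assumption that L is regular leads to a contradiction,
we conclude that L = {a^n b^n : n ≥ 0} is NOT regular. ∎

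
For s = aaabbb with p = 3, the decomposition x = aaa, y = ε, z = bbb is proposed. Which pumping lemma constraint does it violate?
Violated: |y| > 0

The decomposition x = aaa, y = ε, z = bbb for s = aaabbb with p = 3
violates the constraint: |y| > 0

|y| = 0, but the pumping lemma requires |y| > 0 (y must be non-empty).

Pumping lemma constraints:
1. xyz = s (decomposition is valid)
2. |xy| ≤ p
3. |y| > 0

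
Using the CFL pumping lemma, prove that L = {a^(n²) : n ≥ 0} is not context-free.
Assume for contradiction that L is context-free, and let p ≥ 1 be the pumping length given by the pumping lemma for CFLs.
Choose s = a^(p²). Then s ∈ L and |s| = p² ≥ p.
By the CFL pumping lemma, s = uvxyz for some u, v, x, y, z with |vxy| ≤ p, |vy| ≥ 1, and uv^i xy^i z ∈ L for every i ≥ 0.
All symbols are a's, so only lengths matter: let k = |vy|, with 1 ≤ k ≤ |vxy| ≤ p.

Take i = 2: |uv²xy²z| = p² + k, and p² < p² + k ≤ p² + p < (p + 1)².
So the length lies strictly between consecutive squares and is not a perfect square; uv²xy²z ∉ L.

This contradicts the CFL pumping lemma, which requires uv^i xy^i z ∈ L for all i ≥ 0.
Hence L = {a^(n²) : n ≥ 0} is not context-free. ∎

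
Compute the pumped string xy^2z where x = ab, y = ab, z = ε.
ababab

Given x = 'ab', y = 'ab', z = '' and i = 2:

xy^2z = x + y·y·...·y (2 times) + z
       = 'ab' + 'ab'^2 + ''
       = 'ab' + 'abab' + ''
       = 'ababab'

The pumped string is 'ababab' with length 6.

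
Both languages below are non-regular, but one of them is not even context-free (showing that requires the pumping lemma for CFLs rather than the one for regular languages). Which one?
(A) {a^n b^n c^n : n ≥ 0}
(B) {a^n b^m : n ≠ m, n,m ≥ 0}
(A) {a^n b^n c^n : n ≥ 0}

(A) {a^n b^n c^n : n ≥ 0} requires the CFL pumping lemma.

- {a^n b^m : n ≠ m, n,m ≥ 0} is context-free (but not regular)
  • Can be shown non-regular with the regular pumping lemma
  • After pumping a's, we can make n = m

- {a^n b^n c^n : n ≥ 0} is NOT context-free
  • Requires the CFL pumping lemma to prove
  • Cannot maintain three equal counts simultaneously

The CFL pumping lemma is "stronger" in that it can prove non-membership
in the larger class of context-free languages.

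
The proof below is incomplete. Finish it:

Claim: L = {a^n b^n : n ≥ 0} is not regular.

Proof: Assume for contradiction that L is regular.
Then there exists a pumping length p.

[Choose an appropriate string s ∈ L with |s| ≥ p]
s = a^p b^p

This string is in L (has equal a's and b's) and has length 2p ≥ p.
Any decomposition xyz with |xy| ≤ p means y consists only of a's,
so pumping will unbalance the counts.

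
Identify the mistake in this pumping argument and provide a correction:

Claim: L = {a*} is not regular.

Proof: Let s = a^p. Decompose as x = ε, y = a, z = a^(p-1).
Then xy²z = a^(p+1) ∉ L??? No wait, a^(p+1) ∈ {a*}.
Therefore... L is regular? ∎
Error: The proof attempts to show a*  is not regular, but a* IS regular!

Correction: a* is a regular language (recognized by a simple DFA with one accepting state and self-loop on 'a'). The pumping lemma can only prove non-regularity, not regularity. For regular languages, pumping always works.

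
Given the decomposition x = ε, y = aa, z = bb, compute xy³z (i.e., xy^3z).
aaaaaabb

Given x = '', y = 'aa', z = 'bb' and i = 3:

xy^3z = x + y·y·...·y (3 times) + z
       = '' + 'aa'^3 + 'bb'
       = '' + 'aaaaaa' + 'bb'
       = 'aaaaaabb'

The pumped string is 'aaaaaabb' with length 8.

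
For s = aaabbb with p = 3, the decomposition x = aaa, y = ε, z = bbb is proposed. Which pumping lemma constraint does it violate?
Violated: |y| > 0

The decomposition x = aaa, y = ε, z = bbb for s = aaabbb with p = 3
violates the constraint: |y| > 0

|y| = 0, but the pumping lemma requires |y| > 0 (y must be non-empty).

Pumping lemma constraints:
1. xyz = s (decomposition is valid)
2. |xy| ≤ p
3. |y| > 0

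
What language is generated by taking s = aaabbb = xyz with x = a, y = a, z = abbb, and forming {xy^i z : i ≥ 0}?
{xy^i z : i ≥ 0} = {a^(2+i) b^3 : i ≥ 0} = {aabbb, aaabbb, aaaabbb, ...}

With x = a, y = a, z = abbb: Starting with aaabbb and pumping the second 'a', we get strings with 2+i a's followed by 3 b's for i = 0, 1, 2, ...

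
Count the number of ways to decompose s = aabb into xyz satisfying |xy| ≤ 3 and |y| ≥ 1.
6

For s = 'aabb' with pumping length p = 3:

Constraints: |xy| ≤ 3, |y| > 0

Valid decompositions (|xy| ≤ p, |y| ≥ 1):
  • x='', y='a', z='abb'
  • x='a', y='a', z='bb'
  • x='', y='aa', z='bb'
  • x='aa', y='b', z='b'
  • x='a', y='ab', z='b'
  • x='', y='aab', z='b'

Total count: 6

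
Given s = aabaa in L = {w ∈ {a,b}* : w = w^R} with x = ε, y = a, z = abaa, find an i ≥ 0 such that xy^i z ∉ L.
i = 0

xy⁰z = ε · ε · abaa = abaa; abaa reversed is aaba ≠ abaa, so it is not a palindrome and is not in L.
(Other choices also work, e.g. i = 2, 3; only i = 1 is guaranteed to stay in L since xy¹z = s.)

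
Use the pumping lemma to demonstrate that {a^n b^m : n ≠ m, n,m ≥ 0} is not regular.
Assume for contradiction that L is regular, and let p ≥ 1 be the pumping length given by the pumping lemma.
Choose s = a^p b^(p + p!). Then s ∈ L because p ≠ p + p! (as p! ≥ 1), and |s| ≥ p.
By the pumping lemma, s = xyz for some x, y, z with |xy| ≤ p, |y| ≥ 1, and xy^i z ∈ L for every i ≥ 0.
Since |xy| ≤ p and the first p symbols of s are all a's, y = a^k for some k with 1 ≤ k ≤ p.
For every i ≥ 0, xy^i z = a^(p + (i − 1)k) b^(p + p!).

Because 1 ≤ k ≤ p, k divides p!. Let t = p!/k (a positive integer) and take i = t + 1.
Then the number of a's is p + tk = p + p!, which equals the number of b's.
So xy^(t+1) z = a^(p + p!) b^(p + p!) has equally many a's and b's and is NOT in L.

This contradicts the pumping lemma, which requires xy^i z ∈ L for all i ≥ 0.
Hence L = {a^n b^m : n ≠ m, n,m ≥ 0} is not regular. ∎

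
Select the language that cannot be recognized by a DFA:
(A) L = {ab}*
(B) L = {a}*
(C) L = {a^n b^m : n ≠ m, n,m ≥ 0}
(C) {a^n b^m : n ≠ m, n,m ≥ 0}

(C) L = {a^n b^m : n ≠ m, n,m ≥ 0} is NOT regular.

The pumping lemma can be used to prove this:
After pumping a's, we can make n = m

The other languages are regular because they can be recognized by finite automata.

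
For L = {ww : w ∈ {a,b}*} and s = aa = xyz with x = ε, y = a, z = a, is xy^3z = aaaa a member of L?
Yes

xy³z = ε · aaa · a = aaaa.
aaaa splits into halves aa · aa, which are equal, so it is in L (w = aa).
(A single pumped string landing in L is not a contradiction by itself; a non-regularity proof needs some i for which xy^i z ∉ L, for every admissible decomposition.)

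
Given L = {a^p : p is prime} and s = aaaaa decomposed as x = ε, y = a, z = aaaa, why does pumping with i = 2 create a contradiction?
xy²z = aaaaaa ∉ L

Pumping with i = 2 replaces y = a by y² = aa:
- Original: s = xyz = aaaaa; aaaaa has length 5, which is prime, so it is in L
- Pumped: xy²z = ε · aa · aaaa = aaaaaa
- aaaaaa has length 6 = 2 × 3, which is not prime, so it is not in L

The pumping lemma would require xy²z ∈ L, so this decomposition yields a contradiction.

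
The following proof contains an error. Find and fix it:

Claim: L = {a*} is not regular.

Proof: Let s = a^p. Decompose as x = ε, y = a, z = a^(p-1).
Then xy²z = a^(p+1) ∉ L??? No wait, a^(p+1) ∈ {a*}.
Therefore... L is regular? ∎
Error: The proof attempts to show a*  is not regular, but a* IS regular!

Correction: a* is a regular language (recognized by a simple DFA with one accepting state and self-loop on 'a'). The pumping lemma can only prove non-regularity, not regularity. For regular languages, pumping always works.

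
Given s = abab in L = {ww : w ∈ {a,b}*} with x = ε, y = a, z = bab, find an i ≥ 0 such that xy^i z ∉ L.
i = 3

xy³z = ε · aaa · bab = aaabab; aaabab has length 6; its halves are aaa and bab, which differ, so it is not in L.
(Other choices also work, e.g. i = 0, 2; only i = 1 is guaranteed to stay in L since xy¹z = s.)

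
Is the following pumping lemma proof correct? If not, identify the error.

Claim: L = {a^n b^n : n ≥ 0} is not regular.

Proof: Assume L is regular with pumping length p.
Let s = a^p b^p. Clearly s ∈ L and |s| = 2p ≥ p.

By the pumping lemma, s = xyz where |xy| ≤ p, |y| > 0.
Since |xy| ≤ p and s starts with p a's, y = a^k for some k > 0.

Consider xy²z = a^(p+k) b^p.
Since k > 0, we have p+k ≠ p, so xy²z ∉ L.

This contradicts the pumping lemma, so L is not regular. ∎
The proof is correct.

This proof is valid because:
1. The string s = a^p b^p is correctly in L
2. The decomposition analysis is correct: y must consist only of a's
3. The contradiction is valid: pumping increases a's but not b's
4. The conclusion follows logically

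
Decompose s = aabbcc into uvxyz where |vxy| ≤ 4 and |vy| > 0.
u='a', v='a', x='bb', y='c', z='c'

For s = aabbcc with pumping length p = 4:

One valid decomposition:
- u = 'a'
- v = 'a'
- x = 'bb'
- y = 'c'
- z = 'c'

Verification:
- uvxyz = 'a' + 'a' + 'bb' + 'c' + 'c' = aabbcc ✓
- |vxy| = |'abbc'| = 4 ≤ 4 ✓
- |vy| = |'ac'| = 2 > 0 ✓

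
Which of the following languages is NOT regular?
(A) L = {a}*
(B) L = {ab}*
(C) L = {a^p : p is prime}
(C) {a^p : p is prime}

(C) L = {a^p : p is prime} is NOT regular.

The pumping lemma can be used to prove this:
After pumping, the length becomes composite

The other languages are regular because they can be recognized by finite automata.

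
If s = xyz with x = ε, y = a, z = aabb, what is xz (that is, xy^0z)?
aabb

Given x = '', y = 'a', z = 'aabb' and i = 0:

xy^0z = x + y·y·...·y (0 times) + z
       = '' + 'a'^0 + 'aabb'
       = '' + '' + 'aabb'
       = 'aabb'

The pumped string is 'aabb' with length 4.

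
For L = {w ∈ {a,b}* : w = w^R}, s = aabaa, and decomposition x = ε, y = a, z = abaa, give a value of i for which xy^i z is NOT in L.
i = 2

xy²z = ε · aa · abaa = aaabaa; aaabaa reversed is aabaaa ≠ aaabaa, so it is not a palindrome and is not in L.
(Other choices also work, e.g. i = 0, 3; only i = 1 is guaranteed to stay in L since xy¹z = s.)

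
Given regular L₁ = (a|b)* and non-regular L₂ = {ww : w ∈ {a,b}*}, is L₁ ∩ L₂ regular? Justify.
No — L₁ ∩ L₂ is not regular.

(a|b)* is all strings over {a,b}, so L₁ ∩ L₂ = {ww : w ∈ {a,b}*} = L₂ itself, which is not regular (pump s = a^p b a^p b).

Note that the bare facts "L₁ regular, L₂ non-regular" do not settle the question by themselves: the closure of regular languages under ∪, ∩, complement and difference applies only when BOTH operands are regular. With a non-regular operand the result can come out regular or non-regular depending on the specific languages, so one has to work out L₁ ∩ L₂ for this particular pair, as above.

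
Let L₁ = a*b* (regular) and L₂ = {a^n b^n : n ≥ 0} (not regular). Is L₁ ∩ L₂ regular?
No — L₁ ∩ L₂ is not regular.

Every string a^n b^n already lies in a*b*, so L₁ ∩ L₂ = {a^n b^n : n ≥ 0} = L₂ itself, which is the standard non-regular language (pump s = a^p b^p).

Note that the bare facts "L₁ regular, L₂ non-regular" do not settle the question by themselves: the closure of regular languages under ∪, ∩, complement and difference applies only when BOTH operands are regular. With a non-regular operand the result can come out regular or non-regular depending on the specific languages, so one has to work out L₁ ∩ L₂ for this particular pair, as above.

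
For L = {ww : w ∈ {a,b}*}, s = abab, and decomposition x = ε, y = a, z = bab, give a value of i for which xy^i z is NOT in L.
i = 0

xy⁰z = ε · ε · bab = bab; bab has odd length 3, so it cannot be written as ww and is not in L.
(Other choices also work, e.g. i = 2, 3; only i = 1 is guaranteed to stay in L since xy¹z = s.)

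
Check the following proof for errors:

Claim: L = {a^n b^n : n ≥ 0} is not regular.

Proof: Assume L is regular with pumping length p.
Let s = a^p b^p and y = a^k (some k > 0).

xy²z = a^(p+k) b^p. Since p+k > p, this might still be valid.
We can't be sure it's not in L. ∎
The proof is INCORRECT.

Error: The conclusion is wrong.
xy²z = a^(p+k) b^p is definitely NOT in L because the number of a's (p+k) ≠ number of b's (p).
The proof incorrectly doubts what is actually a valid contradiction.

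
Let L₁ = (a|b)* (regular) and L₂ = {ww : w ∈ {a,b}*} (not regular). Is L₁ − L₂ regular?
No — L₁ − L₂ is not regular.

L₁ − L₂ is the complement of {ww} within {a,b}*. If it were regular, its complement {ww} would be regular as well (regular languages are closed under complement) — contradiction. So L₁ − L₂ is not regular.

Note that the bare facts "L₁ regular, L₂ non-regular" do not settle the question by themselves: the closure of regular languages under ∪, ∩, complement and difference applies only when BOTH operands are regular. With a non-regular operand the result can come out regular or non-regular depending on the specific languages, so one has to work out L₁ − L₂ for this particular pair, as above.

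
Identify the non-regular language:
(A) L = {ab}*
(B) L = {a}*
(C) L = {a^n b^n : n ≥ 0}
(C) {a^n b^n : n ≥ 0}

(C) L = {a^n b^n : n ≥ 0} is NOT regular.

The pumping lemma can be used to prove this:
After pumping, the number of a's and b's become unequal

The other languages are regular because they can be recognized by finite automata.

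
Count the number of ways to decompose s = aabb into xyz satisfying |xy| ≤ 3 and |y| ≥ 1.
6

For s = 'aabb' with pumping length p = 3:

Constraints: |xy| ≤ 3, |y| > 0

Valid decompositions (|xy| ≤ p, |y| ≥ 1):
  • x='', y='a', z='abb'
  • x='a', y='a', z='bb'
  • x='', y='aa', z='bb'
  • x='aa', y='b', z='b'
  • x='a', y='ab', z='b'
  • x='', y='aab', z='b'

Total count: 6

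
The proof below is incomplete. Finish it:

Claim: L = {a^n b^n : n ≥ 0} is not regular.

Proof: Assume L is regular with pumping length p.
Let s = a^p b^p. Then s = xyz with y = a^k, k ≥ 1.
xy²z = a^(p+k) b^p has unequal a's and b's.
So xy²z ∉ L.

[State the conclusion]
This contradicts the pumping lemma for regular languages,
which guarantees xy^i z ∈ L for all i ≥ 0.

Since our assumption that L is regular leads to a contradiction,
we conclude that L = {a^n b^n : n ≥ 0} is NOT regular. ∎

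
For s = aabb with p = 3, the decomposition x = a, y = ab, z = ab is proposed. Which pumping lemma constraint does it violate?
Violated: xyz = s

The decomposition x = a, y = ab, z = ab for s = aabb with p = 3
violates the constraint: xyz = s

xyz = 'a' + 'ab' + 'ab' = 'aabab' ≠ 'aabb' = s. The decomposition doesn't reconstruct s.

Pumping lemma constraints:
1. xyz = s (decomposition is valid)
2. |xy| ≤ p
3. |y| > 0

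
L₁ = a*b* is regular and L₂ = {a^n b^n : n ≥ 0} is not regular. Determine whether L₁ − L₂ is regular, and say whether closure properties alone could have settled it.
No — L₁ − L₂ is not regular.

a*b* − {a^n b^n} = {a^n b^m : n ≠ m}. If this were regular, then its complement intersected with a*b*, namely {a^n b^n : n ≥ 0}, would be regular too (closure under complement and intersection) — contradiction. So L₁ − L₂ is not regular.

Note that the bare facts "L₁ regular, L₂ non-regular" do not settle the question by themselves: the closure of regular languages under ∪, ∩, complement and difference applies only when BOTH operands are regular. With a non-regular operand the result can come out regular or non-regular depending on the specific languages, so one has to work out L₁ − L₂ for this particular pair, as above.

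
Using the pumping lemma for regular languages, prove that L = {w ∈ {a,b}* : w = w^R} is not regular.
Assume for contradiction that L is regular, and let p ≥ 1 be the pumping length given by the pumping lemma.
Choose s = a^p b a^p. Then s ∈ L (it reads the same in both directions) and |s| = 2p + 1 ≥ p.
By the pumping lemma, s = xyz for some x, y, z with |xy| ≤ p, |y| ≥ 1, and xy^i z ∈ L for every i ≥ 0.
Since |xy| ≤ p and the first p symbols of s are all a's, y = a^k for some k with 1 ≤ k ≤ p.

Take i = 2: xy²z = a^(p + k) b a^p.
Its reversal is a^p b a^(p + k). These differ because the block of a's before the unique b has length p + k in one and p in the other, and p + k ≠ p since k ≥ 1. So xy²z is not a palindrome, i.e. xy²z ∉ L.

This contradicts the pumping lemma, which requires xy^i z ∈ L for all i ≥ 0.
Hence L = {w ∈ {a,b}* : w = w^R} is not regular. ∎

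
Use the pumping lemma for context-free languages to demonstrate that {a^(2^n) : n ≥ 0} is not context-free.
Assume for contradiction that L is context-free, and let p ≥ 1 be the pumping length given by the pumping lemma for CFLs.
Choose s = a^(2^p). Then s ∈ L and |s| = 2^p ≥ p.
By the CFL pumping lemma, s = uvxyz for some u, v, x, y, z with |vxy| ≤ p, |vy| ≥ 1, and uv^i xy^i z ∈ L for every i ≥ 0.
All symbols are a's, so only lengths matter: let k = |vy|, with 1 ≤ k ≤ |vxy| ≤ p < 2^p.

Take i = 2: |uv²xy²z| = 2^p + k, and 2^p < 2^p + k < 2^p + 2^p = 2^(p+1).
So the length lies strictly between consecutive powers of two and is not a power of 2; uv²xy²z ∉ L.

This contradicts the CFL pumping lemma, which requires uv^i xy^i z ∈ L for all i ≥ 0.
Hence L = {a^(2^n) : n ≥ 0} is not context-free. ∎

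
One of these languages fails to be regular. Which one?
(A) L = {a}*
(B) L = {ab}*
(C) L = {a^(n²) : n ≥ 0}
(C) {a^(n²) : n ≥ 0}

(C) L = {a^(n²) : n ≥ 0} is NOT regular.

The pumping lemma can be used to prove this:
After pumping, length is no longer a perfect square

The other languages are regular because they can be recognized by finite automata.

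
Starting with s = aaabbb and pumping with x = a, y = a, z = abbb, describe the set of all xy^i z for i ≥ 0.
{xy^i z : i ≥ 0} = {a^(2+i) b^3 : i ≥ 0} = {aabbb, aaabbb, aaaabbb, ...}

With x = a, y = a, z = abbb: Starting with aaabbb and pumping the second 'a', we get strings with 2+i a's followed by 3 b's for i = 0, 1, 2, ...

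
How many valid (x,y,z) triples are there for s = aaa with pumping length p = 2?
3

For s = 'aaa' with pumping length p = 2:

Constraints: |xy| ≤ 2, |y| > 0

Valid decompositions (|xy| ≤ p, |y| ≥ 1):
  • x='', y='a', z='aa'
  • x='a', y='a', z='a'
  • x='', y='aa', z='a'

Total count: 3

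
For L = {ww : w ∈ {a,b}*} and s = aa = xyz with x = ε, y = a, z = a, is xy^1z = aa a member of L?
Yes

xy¹z = ε · a · a = aa.
aa splits into halves a · a, which are equal, so it is in L (w = a).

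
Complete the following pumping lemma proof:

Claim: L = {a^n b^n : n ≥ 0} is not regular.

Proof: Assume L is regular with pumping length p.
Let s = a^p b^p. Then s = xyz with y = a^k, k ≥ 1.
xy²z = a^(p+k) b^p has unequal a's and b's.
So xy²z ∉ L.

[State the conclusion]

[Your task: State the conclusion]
This contradicts the pumping lemma for regular languages,
which guarantees xy^i z ∈ L for all i ≥ 0.

Since our assumption that L is regular leads to a contradiction,
we conclude that L = {a^n b^n : n ≥ 0} is NOT regular. ∎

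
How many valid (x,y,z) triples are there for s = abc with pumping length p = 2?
3

For s = 'abc' with pumping length p = 2:

Constraints: |xy| ≤ 2, |y| > 0

Valid decompositions (|xy| ≤ p, |y| ≥ 1):
  • x='', y='a', z='bc'
  • x='a', y='b', z='c'
  • x='', y='ab', z='c'

Total count: 3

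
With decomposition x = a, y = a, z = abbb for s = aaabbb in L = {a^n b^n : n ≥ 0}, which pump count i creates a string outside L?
i = 3

xy³z = a · aaa · abbb = aaaaabbb; aaaaabbb has 5 a's and 3 b's; 5 ≠ 3, so it is not in L.
(Other choices also work, e.g. i = 0, 2; only i = 1 is guaranteed to stay in L since xy¹z = s.)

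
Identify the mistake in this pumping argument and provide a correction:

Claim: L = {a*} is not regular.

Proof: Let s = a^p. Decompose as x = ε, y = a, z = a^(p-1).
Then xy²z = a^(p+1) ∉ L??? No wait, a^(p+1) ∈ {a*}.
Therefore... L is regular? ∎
Error: The proof attempts to show a*  is not regular, but a* IS regular!

Correction: a* is a regular language (recognized by a simple DFA with one accepting state and self-loop on 'a'). The pumping lemma can only prove non-regularity, not regularity. For regular languages, pumping always works.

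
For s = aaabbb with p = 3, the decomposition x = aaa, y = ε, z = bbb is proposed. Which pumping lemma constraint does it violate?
Violated: |y| > 0

The decomposition x = aaa, y = ε, z = bbb for s = aaabbb with p = 3
violates the constraint: |y| > 0

|y| = 0, but the pumping lemma requires |y| > 0 (y must be non-empty).

Pumping lemma constraints:
1. xyz = s (decomposition is valid)
2. |xy| ≤ p
3. |y| > 0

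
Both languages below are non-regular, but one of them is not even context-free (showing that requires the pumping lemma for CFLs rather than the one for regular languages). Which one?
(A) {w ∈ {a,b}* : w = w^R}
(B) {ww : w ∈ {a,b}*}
(B) {ww : w ∈ {a,b}*}

(B) {ww : w ∈ {a,b}*} requires the CFL pumping lemma.

- {w ∈ {a,b}* : w = w^R} is context-free (but not regular)
  • Can be shown non-regular with the regular pumping lemma
  • After pumping, the string is no longer symmetric

- {ww : w ∈ {a,b}*} is NOT context-free
  • Requires the CFL pumping lemma to prove
  • Cannot verify equality of two arbitrary substrings

The CFL pumping lemma is "stronger" in that it can prove non-membership
in the larger class of context-free languages.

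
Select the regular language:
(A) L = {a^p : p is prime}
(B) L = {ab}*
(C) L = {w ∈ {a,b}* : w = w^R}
(B) {ab}*

(B) L = {ab}* is regular.

This can be recognized by a finite automaton (DFA/NFA).
Regular expressions like {ab}* define regular languages.

The other choices are not regular:
- {w ∈ {a,b}* : w = w^R}: After pumping, the string is no longer symmetric
- {a^p : p is prime}: After pumping, the length becomes composite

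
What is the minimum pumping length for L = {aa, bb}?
p = 3

For a finite language L, the pumping lemma holds vacuously if p > max|s| for s ∈ L.

The longest string in L = {aa, bb} has length 2.
If p = 3, then no string s ∈ L has |s| ≥ p, so the condition is vacuously true.

The minimum pumping length is p = 3.

Why no smaller p works: for any p ≤ 2, the longest string s ∈ L has |s| = 2 ≥ p, so it would
have to be pumpable; but pumping up (i = 2, 3, ...) produces ever longer strings, which cannot all lie in the
finite language L. So the pumping property fails for every p ≤ 2.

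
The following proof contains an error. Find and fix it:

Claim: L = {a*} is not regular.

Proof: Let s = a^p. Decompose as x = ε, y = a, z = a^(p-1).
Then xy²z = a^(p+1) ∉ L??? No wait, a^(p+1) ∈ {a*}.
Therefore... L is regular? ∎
Error: The proof attempts to show a*  is not regular, but a* IS regular!

Correction: a* is a regular language (recognized by a simple DFA with one accepting state and self-loop on 'a'). The pumping lemma can only prove non-regularity, not regularity. For regular languages, pumping always works.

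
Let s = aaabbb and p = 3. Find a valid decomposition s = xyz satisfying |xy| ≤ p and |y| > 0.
x = 'a', y = 'a', z = 'abbb'

For s = aaabbb and p = 3, one valid decomposition is:
- x = 'a' (length 1)
- y = 'a' (length 1)
- z = 'abbb' (length 4)

Verification:
- xyz = 'a' + 'a' + 'abbb' = aaabbb ✓
- |xy| = 2 ≤ 3 ✓
- |y| = 1 > 0 ✓

All pumping lemma constraints are satisfied.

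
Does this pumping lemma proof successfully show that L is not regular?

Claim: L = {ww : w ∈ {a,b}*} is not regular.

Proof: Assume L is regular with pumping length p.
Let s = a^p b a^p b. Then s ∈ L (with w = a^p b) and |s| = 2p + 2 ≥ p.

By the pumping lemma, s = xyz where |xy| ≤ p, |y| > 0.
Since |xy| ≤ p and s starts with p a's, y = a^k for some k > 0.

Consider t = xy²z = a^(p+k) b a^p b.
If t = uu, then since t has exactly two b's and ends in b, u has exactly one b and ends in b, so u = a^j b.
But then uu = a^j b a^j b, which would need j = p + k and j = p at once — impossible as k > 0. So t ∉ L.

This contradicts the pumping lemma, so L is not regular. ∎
The proof is correct.

This proof is valid because:
1. s = a^p b a^p b is in L and is chosen in terms of p, so |s| ≥ p holds for every p
2. The decomposition analysis is correct: |xy| ≤ p forces y to lie inside the leading a's
3. The contradiction is valid: the argument shows a^(p+k) b a^p b cannot be split into two equal halves
4. The conclusion follows logically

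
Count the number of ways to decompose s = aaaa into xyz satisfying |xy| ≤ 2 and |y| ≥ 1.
3

For s = 'aaaa' with pumping length p = 2:

Constraints: |xy| ≤ 2, |y| > 0

Valid decompositions (|xy| ≤ p, |y| ≥ 1):
  • x='', y='a', z='aaa'
  • x='a', y='a', z='aa'
  • x='', y='aa', z='aa'

Total count: 3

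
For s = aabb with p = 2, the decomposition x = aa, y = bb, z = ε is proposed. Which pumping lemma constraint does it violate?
Violated: |xy| ≤ p

The decomposition x = aa, y = bb, z = ε for s = aabb with p = 2
violates the constraint: |xy| ≤ p

|xy| = |aabb| = 4 > 2 = p. The decomposition puts too many characters in xy.

Pumping lemma constraints:
1. xyz = s (decomposition is valid)
2. |xy| ≤ p
3. |y| > 0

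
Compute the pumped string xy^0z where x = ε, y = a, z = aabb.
aabb

Given x = '', y = 'a', z = 'aabb' and i = 0:

xy^0z = x + y·y·...·y (0 times) + z
       = '' + 'a'^0 + 'aabb'
       = '' + '' + 'aabb'
       = 'aabb'

The pumped string is 'aabb' with length 4.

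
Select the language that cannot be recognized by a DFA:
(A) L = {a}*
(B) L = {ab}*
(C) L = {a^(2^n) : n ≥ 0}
(C) {a^(2^n) : n ≥ 0}

(C) L = {a^(2^n) : n ≥ 0} is NOT regular.

The pumping lemma can be used to prove this:
After pumping, length is no longer a power of 2

The other languages are regular because they can be recognized by finite automata.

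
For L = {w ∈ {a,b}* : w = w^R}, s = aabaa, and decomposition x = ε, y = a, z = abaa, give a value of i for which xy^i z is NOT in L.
i = 2

xy²z = ε · aa · abaa = aaabaa; aaabaa reversed is aabaaa ≠ aaabaa, so it is not a palindrome and is not in L.
(Other choices also work, e.g. i = 0, 3; only i = 1 is guaranteed to stay in L since xy¹z = s.)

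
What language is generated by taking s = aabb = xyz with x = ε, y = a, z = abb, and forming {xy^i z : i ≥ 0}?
{xy^i z : i ≥ 0} = {a^(i+1) b^2 : i ≥ 0} = {abb, aabb, aaabb, ...}

With x = ε, y = a, z = abb: Starting with aabb and pumping the first 'a' (z = abb keeps the second 'a'), we get strings with i+1 a's followed by 2 b's for i = 0, 1, 2, ...; note bb is not produced because z always contributes one a.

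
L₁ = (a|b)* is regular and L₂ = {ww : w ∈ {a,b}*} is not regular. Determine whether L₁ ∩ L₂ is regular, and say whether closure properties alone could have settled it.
No — L₁ ∩ L₂ is not regular.

(a|b)* is all strings over {a,b}, so L₁ ∩ L₂ = {ww : w ∈ {a,b}*} = L₂ itself, which is not regular (pump s = a^p b a^p b).

Note that the bare facts "L₁ regular, L₂ non-regular" do not settle the question by themselves: the closure of regular languages under ∪, ∩, complement and difference applies only when BOTH operands are regular. With a non-regular operand the result can come out regular or non-regular depending on the specific languages, so one has to work out L₁ ∩ L₂ for this particular pair, as above.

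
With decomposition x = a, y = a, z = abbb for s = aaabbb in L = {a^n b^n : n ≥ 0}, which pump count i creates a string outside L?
i = 2

xy²z = a · aa · abbb = aaaabbb; aaaabbb has 4 a's and 3 b's; 4 ≠ 3, so it is not in L.
(Other choices also work, e.g. i = 0, 3; only i = 1 is guaranteed to stay in L since xy¹z = s.)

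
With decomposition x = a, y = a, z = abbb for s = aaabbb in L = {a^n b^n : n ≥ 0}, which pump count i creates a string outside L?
i = 3

xy³z = a · aaa · abbb = aaaaabbb; aaaaabbb has 5 a's and 3 b's; 5 ≠ 3, so it is not in L.
(Other choices also work, e.g. i = 0, 2; only i = 1 is guaranteed to stay in L since xy¹z = s.)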